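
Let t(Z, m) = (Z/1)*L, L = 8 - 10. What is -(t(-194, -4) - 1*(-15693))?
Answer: -16081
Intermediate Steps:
L = -2
t(Z, m) = -2*Z (t(Z, m) = (Z/1)*(-2) = (Z*1)*(-2) = Z*(-2) = -2*Z)
-(t(-194, -4) - 1*(-15693)) = -(-2*(-194) - 1*(-15693)) = -(388 + 15693) = -1*16081 = -16081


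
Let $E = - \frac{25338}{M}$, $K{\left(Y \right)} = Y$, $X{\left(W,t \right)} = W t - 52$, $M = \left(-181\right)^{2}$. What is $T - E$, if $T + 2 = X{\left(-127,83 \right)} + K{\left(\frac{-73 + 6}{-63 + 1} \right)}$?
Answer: $- \frac{21516607347}{2031182} \approx -10593.0$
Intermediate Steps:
$M = 32761$
$X{\left(W,t \right)} = -52 + W t$
$E = - \frac{25338}{32761} \approx -0.77342$
$T = - \frac{656823}{62}$ ($T = -2 + \left(\left(-52 - 10541\right) + \frac{-73 + 6}{-63 + 1}\right) = -2 - \left(10593 + \frac{67}{-62}\right) = -2 - \frac{656699}{62} = - \frac{656823}{62} \approx -10594.0$)
$T - E = - \frac{656823}{62} - - \frac{25338}{32761} = - \frac{656823}{62} + \frac{25338}{32761} = - \frac{21516607347}{2031182}$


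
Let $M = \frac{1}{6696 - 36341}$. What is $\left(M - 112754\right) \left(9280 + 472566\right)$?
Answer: $- \frac{1610614744323026}{29645} \approx -5.433 \cdot 10^{10}$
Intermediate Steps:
$M = - \frac{1}{29645}$ ($M = \frac{1}{6696 - 36341} = \frac{1}{-29645} = - \frac{1}{29645} \approx -3.3733 \cdot 10^{-5}$)
$\left(M - 112754\right) \left(9280 + 472566\right) = \left(- \frac{1}{29645} - 112754\right) \left(9280 + 472566\right) = \left(- \frac{3342592331}{29645}\right) 481846 = - \frac{1610614744323026}{29645}$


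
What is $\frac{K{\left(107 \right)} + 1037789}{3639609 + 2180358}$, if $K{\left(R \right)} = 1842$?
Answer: $\frac{1039631}{5819967} \approx 0.17863$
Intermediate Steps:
$\frac{K{\left(107 \right)} + 1037789}{3639609 + 2180358} = \frac{1842 + 1037789}{3639609 + 2180358} = \frac{1039631}{5819967}$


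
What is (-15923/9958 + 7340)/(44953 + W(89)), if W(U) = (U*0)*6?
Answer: 73075797/447641974 ≈ 0.16325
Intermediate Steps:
W(U) = 0 (W(U) = 0*6 = 0)
(-15923/9958 + 7340)/(44953 + W(89)) = (-15923/9958 + 7340)/(44953 + 0) = (-15923*1/9958 + 7340)/44953 = (-15923/9958 + 7340)*(1/44953) = (73075797/9958)*(1/44953) = 73075797/447641974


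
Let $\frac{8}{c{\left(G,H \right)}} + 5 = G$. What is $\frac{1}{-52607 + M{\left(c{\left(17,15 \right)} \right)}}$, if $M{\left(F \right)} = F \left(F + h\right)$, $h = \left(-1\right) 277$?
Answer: $- \frac{9}{475121} \approx -1.8943 \cdot 10^{-5}$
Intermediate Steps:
$h = -277$
$c{\left(G,H \right)} = \frac{8}{-5 + G}$
$M{\left(F \right)} = F \left(-277 + F\right)$ ($M{\left(F \right)} = F \left(F - 277\right) = F \left(-277 + F\right)$)
$\frac{1}{-52607 + M{\left(c{\left(17,15 \right)} \right)}} = \frac{1}{-52607 + \frac{8}{-5 + 17} \left(-277 + \frac{8}{-5 + 17}\right)} = \frac{1}{-52607 + \frac{8}{12} \left(-277 + \frac{8}{12}\right)} = \frac{1}{-52607 + 8 \cdot \frac{1}{12} \left(-277 + 8 \cdot \frac{1}{12}\right)} = \frac{1}{-52607 + \frac{2 \left(-277 + \frac{2}{3}\right)}{3}} = \frac{1}{-52607 + \frac{2}{3} \left(- \frac{829}{3}\right)} = \frac{1}{-52607 - \frac{1658}{9}} = \frac{1}{- \frac{475121}{9}} = - \frac{9}{475121}$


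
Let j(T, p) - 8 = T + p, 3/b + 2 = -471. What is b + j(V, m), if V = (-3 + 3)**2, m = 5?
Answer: 6146/473 ≈ 12.994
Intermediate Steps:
b = -3/473 (b = 3/(-2 - 471) = 3/(-473) = 3*(-1/473) = -3/473 ≈ -0.0063425)
V = 0 (V = 0**2 = 0)
j(T, p) = 8 + T + p (j(T, p) = 8 + (T + p) = 8 + T + p)
b + j(V, m) = -3/473 + (8 + 0 + 5) = -3/473 + 13 = 6146/473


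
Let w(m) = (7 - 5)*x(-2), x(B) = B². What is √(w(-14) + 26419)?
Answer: √26427 ≈ 162.56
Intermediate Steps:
w(m) = 8 (w(m) = (7 - 5)*(-2)² = 2*4 = 8)
√(w(-14) + 26419) = √(8 + 26419) = √26427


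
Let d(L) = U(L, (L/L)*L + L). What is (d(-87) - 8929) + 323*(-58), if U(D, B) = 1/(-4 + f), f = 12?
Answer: -221303/8 ≈ -27663.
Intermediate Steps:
U(D, B) = ⅛ (U(D, B) = 1/(-4 + 12) = 1/8 = ⅛)
d(L) = ⅛
(d(-87) - 8929) + 323*(-58) = (⅛ - 8929) + 323*(-58) = -71431/8 - 18734 = -221303/8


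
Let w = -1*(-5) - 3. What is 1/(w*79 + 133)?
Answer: 1/291 ≈ 0.0034364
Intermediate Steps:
w = 2 (w = 5 - 3 = 2)
1/(w*79 + 133) = 1/(2*79 + 133) = 1/(158 + 133) = 1/291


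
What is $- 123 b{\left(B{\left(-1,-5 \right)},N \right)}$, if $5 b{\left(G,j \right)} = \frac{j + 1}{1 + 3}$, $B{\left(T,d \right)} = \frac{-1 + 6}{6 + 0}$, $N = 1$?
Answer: $- \frac{123}{10} \approx -12.3$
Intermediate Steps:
$B{\left(T,d \right)} = \frac{5}{6}$
$b{\left(G,j \right)} = \frac{1}{20} + \frac{j}{20}$ ($b{\left(G,j \right)} = \frac{\left(j + 1\right) \frac{1}{1 + 3}}{5} = \frac{\left(1 + j\right) \frac{1}{4}}{5} = \frac{\frac{1}{4} + \frac{j}{4}}{5} = \frac{1}{20} + \frac{j}{20}$)
$- 123 b{\left(B{\left(-1,-5 \right)},N \right)} = - 123 \left(\frac{1}{20} + \frac{1}{20} \cdot 1\right) = - 123 \left(\frac{1}{20} + \frac{1}{20}\right) = \left(-123\right) \frac{1}{10} = - \frac{123}{10}$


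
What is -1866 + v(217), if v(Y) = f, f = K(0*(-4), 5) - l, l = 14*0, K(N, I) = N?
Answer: -1866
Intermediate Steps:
l = 0
f = 0 (f = 0*(-4) - 1*0 = 0 + 0 = 0)
v(Y) = 0
-1866 + v(217) = -1866 + 0 = -1866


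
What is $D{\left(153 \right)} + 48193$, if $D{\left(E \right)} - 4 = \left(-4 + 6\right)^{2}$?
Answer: $48201$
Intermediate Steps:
$D{\left(E \right)} = 8$ ($D{\left(E \right)} = 4 + \left(-4 + 6\right)^{2} = 4 + 2^{2} = 4 + 4 = 8$)
$D{\left(153 \right)} + 48193 = 8 + 48193 = 48201$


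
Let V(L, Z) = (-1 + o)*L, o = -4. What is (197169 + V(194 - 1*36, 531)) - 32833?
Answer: 163546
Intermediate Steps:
V(L, Z) = -5*L (V(L, Z) = (-1 - 4)*L = -5*L)
(197169 + V(194 - 1*36, 531)) - 32833 = (197169 - 5*(194 - 1*36)) - 32833 = (197169 - 5*(194 - 36)) - 32833 = (197169 - 5*158) - 32833 = (197169 - 790) - 32833 = 196379 - 32833 = 163546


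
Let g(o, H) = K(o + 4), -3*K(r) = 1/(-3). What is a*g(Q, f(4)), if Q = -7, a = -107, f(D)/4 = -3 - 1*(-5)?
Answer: -107/9 ≈ -11.889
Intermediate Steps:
f(D) = 8 (f(D) = 4*(-3 - 1*(-5)) = 4*(-3 + 5) = 4*2 = 8)
K(r) = 1/9 (K(r) = -1/(3*(-3)) = -(-1)/(3*3) = -1/3*(-1/3) = 1/9)
g(o, H) = 1/9
a*g(Q, f(4)) = -107*1/9 = -107/9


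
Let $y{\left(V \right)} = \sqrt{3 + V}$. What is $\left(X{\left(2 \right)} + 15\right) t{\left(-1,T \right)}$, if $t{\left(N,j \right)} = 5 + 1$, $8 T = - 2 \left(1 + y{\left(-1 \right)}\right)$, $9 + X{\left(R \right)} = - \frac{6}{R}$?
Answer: $18$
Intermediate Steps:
$X{\left(R \right)} = -9 - \frac{6}{R}$
$T = - \frac{1}{4} - \frac{\sqrt{2}}{4}$ ($T = \frac{\left(-2\right) \left(1 + \sqrt{3 - 1}\right)}{8} = \frac{\left(-2\right) \left(1 + \sqrt{2}\right)}{8} = \frac{-2 - 2 \sqrt{2}}{8} = - \frac{1}{4} - \frac{\sqrt{2}}{4} \approx -0.60355$)
$t{\left(N,j \right)} = 6$
$\left(X{\left(2 \right)} + 15\right) t{\left(-1,T \right)} = \left(\left(-9 - \frac{6}{2}\right) + 15\right) 6 = \left(\left(-9 - 3\right) + 15\right) 6 = \left(-12 + 15\right) 6 = 3 \cdot 6 = 18$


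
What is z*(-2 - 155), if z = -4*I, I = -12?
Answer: -7536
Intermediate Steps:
z = 48 (z = -4*(-12) = 48)
z*(-2 - 155) = 48*(-2 - 155) = 48*(-157) = -7536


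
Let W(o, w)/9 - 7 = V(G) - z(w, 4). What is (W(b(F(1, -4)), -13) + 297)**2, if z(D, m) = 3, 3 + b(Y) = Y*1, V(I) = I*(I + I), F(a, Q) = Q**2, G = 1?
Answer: 123201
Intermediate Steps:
V(I) = 2*I**2 (V(I) = I*(2*I) = 2*I**2)
b(Y) = -3 + Y (b(Y) = -3 + Y*1 = -3 + Y)
W(o, w) = 54 (W(o, w) = 63 + 9*(2*1**2 - 1*3) = 63 + 9*(2*1 - 3) = 63 + 9*(2 - 3) = 63 + 9*(-1) = 63 - 9 = 54)
(W(b(F(1, -4)), -13) + 297)**2 = (54 + 297)**2 = 351**2 = 123201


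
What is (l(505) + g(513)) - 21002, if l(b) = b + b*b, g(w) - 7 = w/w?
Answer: 234536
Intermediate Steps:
g(w) = 8 (g(w) = 7 + w/w = 7 + 1 = 8)
l(b) = b + b²
(l(505) + g(513)) - 21002 = (505*(1 + 505) + 8) - 21002 = (505*506 + 8) - 21002 = (255530 + 8) - 21002 = 255538 - 21002 = 234536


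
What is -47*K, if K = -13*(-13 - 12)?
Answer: -15275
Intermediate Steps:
K = 325 (K = -13*(-25) = 325)
-47*K = -47*325 = -15275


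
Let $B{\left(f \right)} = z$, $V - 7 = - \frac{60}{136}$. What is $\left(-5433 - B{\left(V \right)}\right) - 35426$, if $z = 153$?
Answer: $-41012$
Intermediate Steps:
$V = \frac{223}{34}$ ($V = 7 - \frac{60}{136} = 7 - \frac{15}{34} = \frac{223}{34} \approx 6.5588$)
$B{\left(f \right)} = 153$
$\left(-5433 - B{\left(V \right)}\right) - 35426 = \left(-5433 - 153\right) - 35426 = -5586 - 35426 = -41012$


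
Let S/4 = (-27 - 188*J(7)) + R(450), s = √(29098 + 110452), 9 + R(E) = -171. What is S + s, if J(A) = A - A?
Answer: -828 + 5*√5582 ≈ -454.44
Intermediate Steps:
R(E) = -180 (R(E) = -9 - 171 = -180)
J(A) = 0
s = 5*√5582 (s = √139550 = 5*√5582 ≈ 373.56)
S = -828 (S = 4*((-27 - 188*0) - 180) = 4*((-27 + 0) - 180) = 4*(-27 - 180) = 4*(-207) = -828)
S + s = -828 + 5*√5582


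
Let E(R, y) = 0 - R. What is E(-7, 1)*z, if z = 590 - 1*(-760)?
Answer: 9450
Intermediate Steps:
z = 1350 (z = 590 + 760 = 1350)
E(R, y) = -R
E(-7, 1)*z = -1*(-7)*1350 = 7*1350 = 9450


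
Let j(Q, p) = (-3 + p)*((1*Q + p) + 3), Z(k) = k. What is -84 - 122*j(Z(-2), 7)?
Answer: -3988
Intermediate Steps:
j(Q, p) = (-3 + p)*(3 + Q + p) (j(Q, p) = (-3 + p)*((Q + p) + 3) = (-3 + p)*(3 + Q + p))
-84 - 122*j(Z(-2), 7) = -84 - 122*(-9 + 7² - 3*(-2) - 2*7) = -84 - 122*(-9 + 49 + 6 - 14) = -84 - 122*32 = -84 - 3904 = -3988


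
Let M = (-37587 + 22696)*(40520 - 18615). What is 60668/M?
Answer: -60668/326187355 ≈ -0.00018599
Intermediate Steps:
M = -326187355 (M = -14891*21905 = -326187355)
60668/M = 60668/(-326187355) = 60668*(-1/326187355) = -60668/326187355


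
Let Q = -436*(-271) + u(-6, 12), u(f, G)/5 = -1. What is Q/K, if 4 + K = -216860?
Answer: -118151/216864 ≈ -0.54482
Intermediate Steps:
K = -216864 (K = -4 - 216860 = -216864)
u(f, G) = -5 (u(f, G) = 5*(-1) = -5)
Q = 118151 (Q = -436*(-271) - 5 = 118156 - 5 = 118151)
Q/K = 118151/(-216864) = 118151*(-1/216864) = -118151/216864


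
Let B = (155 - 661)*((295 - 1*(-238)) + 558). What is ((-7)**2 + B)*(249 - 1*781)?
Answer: 293662404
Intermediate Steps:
B = -552046 (B = -506*((295 + 238) + 558) = -506*(533 + 558) = -506*1091 = -552046)
((-7)**2 + B)*(249 - 1*781) = ((-7)**2 - 552046)*(249 - 1*781) = (49 - 552046)*(249 - 781) = -551997*(-532) = 293662404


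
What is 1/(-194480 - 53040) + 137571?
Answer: 34051573919/247520 ≈ 1.3757e+5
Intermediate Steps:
1/(-194480 - 53040) + 137571 = 1/(-247520) + 137571 = -1/247520 + 137571 = 34051573919/247520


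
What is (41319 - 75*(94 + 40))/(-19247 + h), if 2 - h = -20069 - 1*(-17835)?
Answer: -31269/17011 ≈ -1.8382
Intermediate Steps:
h = 2236 (h = 2 - (-20069 - 1*(-17835)) = 2 - (-20069 + 17835) = 2 - 1*(-2234) = 2 + 2234 = 2236)
(41319 - 75*(94 + 40))/(-19247 + h) = (41319 - 75*(94 + 40))/(-19247 + 2236) = (41319 - 75*134)/(-17011) = (41319 - 10050)*(-1/17011) = 31269*(-1/17011) = -31269/17011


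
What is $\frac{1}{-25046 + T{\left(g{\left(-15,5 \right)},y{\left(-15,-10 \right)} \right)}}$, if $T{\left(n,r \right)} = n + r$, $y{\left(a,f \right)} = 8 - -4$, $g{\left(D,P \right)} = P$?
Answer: $- \frac{1}{25029} \approx -3.9954 \cdot 10^{-5}$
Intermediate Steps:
$y{\left(a,f \right)} = 12$ ($y{\left(a,f \right)} = 8 + 4 = 12$)
$\frac{1}{-25046 + T{\left(g{\left(-15,5 \right)},y{\left(-15,-10 \right)} \right)}} = \frac{1}{-25046 + \left(5 + 12\right)} = \frac{1}{-25046 + 17} = \frac{1}{-25029} = - \frac{1}{25029}$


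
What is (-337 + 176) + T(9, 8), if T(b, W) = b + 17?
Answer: -135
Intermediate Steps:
T(b, W) = 17 + b
(-337 + 176) + T(9, 8) = (-337 + 176) + (17 + 9) = -161 + 26 = -135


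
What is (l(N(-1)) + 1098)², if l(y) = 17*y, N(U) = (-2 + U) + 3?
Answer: 1205604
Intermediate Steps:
N(U) = 1 + U
(l(N(-1)) + 1098)² = (17*(1 - 1) + 1098)² = (17*0 + 1098)² = (0 + 1098)² = 1098² = 1205604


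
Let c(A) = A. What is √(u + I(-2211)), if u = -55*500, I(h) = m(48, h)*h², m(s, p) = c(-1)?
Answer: I*√4916021 ≈ 2217.2*I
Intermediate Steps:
m(s, p) = -1
I(h) = -h²
u = -27500
√(u + I(-2211)) = √(-27500 - 1*(-2211)²) = √(-27500 - 1*4888521) = √(-27500 - 4888521) = √(-4916021) = I*√4916021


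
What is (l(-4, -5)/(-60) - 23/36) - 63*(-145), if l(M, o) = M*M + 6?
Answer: 1644119/180 ≈ 9134.0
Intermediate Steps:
l(M, o) = 6 + M² (l(M, o) = M² + 6 = 6 + M²)
(l(-4, -5)/(-60) - 23/36) - 63*(-145) = ((6 + (-4)²)/(-60) - 23/36) - 63*(-145) = ((6 + 16)*(-1/60) - 23*1/36) + 9135 = (22*(-1/60) - 23/36) + 9135 = (-11/30 - 23/36) + 9135 = -181/180 + 9135 = 1644119/180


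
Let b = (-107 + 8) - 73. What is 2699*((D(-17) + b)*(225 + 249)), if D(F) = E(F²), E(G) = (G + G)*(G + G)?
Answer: 427182303312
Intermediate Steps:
b = -172 (b = -99 - 73 = -172)
E(G) = 4*G² (E(G) = (2*G)*(2*G) = 4*G²)
D(F) = 4*F⁴ (D(F) = 4*(F²)² = 4*F⁴)
2699*((D(-17) + b)*(225 + 249)) = 2699*((4*(-17)⁴ - 172)*(225 + 249)) = 2699*((4*83521 - 172)*474) = 2699*((334084 - 172)*474) = 2699*(333912*474) = 2699*158274288 = 427182303312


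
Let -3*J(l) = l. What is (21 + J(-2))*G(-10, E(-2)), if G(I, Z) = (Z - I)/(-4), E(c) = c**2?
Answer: -455/6 ≈ -75.833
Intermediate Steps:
J(l) = -l/3
G(I, Z) = -Z/4 + I/4 (G(I, Z) = (Z - I)*(-1/4) = -Z/4 + I/4)
(21 + J(-2))*G(-10, E(-2)) = (21 - 1/3*(-2))*(-1/4*(-2)**2 + (1/4)*(-10)) = (21 + 2/3)*(-1/4*4 - 5/2) = 65*(-1 - 5/2)/3 = (65/3)*(-7/2) = -455/6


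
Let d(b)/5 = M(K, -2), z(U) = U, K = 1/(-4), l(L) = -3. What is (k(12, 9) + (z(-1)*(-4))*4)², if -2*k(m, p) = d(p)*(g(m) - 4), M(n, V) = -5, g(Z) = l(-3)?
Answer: 20449/4 ≈ 5112.3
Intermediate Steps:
K = -¼ ≈ -0.25000
g(Z) = -3
d(b) = -25 (d(b) = 5*(-5) = -25)
k(m, p) = -175/2 (k(m, p) = -(-25)*(-3 - 4)/2 = -(-25)*(-7)/2 = -½*175 = -175/2)
(k(12, 9) + (z(-1)*(-4))*4)² = (-175/2 - 1*(-4)*4)² = (-175/2 + 4*4)² = (-175/2 + 16)² = (-143/2)² = 20449/4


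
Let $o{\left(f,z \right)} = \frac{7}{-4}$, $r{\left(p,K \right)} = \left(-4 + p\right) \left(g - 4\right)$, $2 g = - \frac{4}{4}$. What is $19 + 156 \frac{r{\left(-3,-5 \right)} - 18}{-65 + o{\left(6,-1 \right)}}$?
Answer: $- \frac{1117}{89} \approx -12.551$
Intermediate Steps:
$g = - \frac{1}{2}$ ($g = \frac{\left(-4\right) \frac{1}{4}}{2} = \frac{1}{2} \left(-1\right) = - \frac{1}{2} \approx -0.5$)
$r{\left(p,K \right)} = 18 - \frac{9 p}{2}$ ($r{\left(p,K \right)} = \left(-4 + p\right) \left(- \frac{1}{2} - 4\right) = \left(-4 + p\right) \left(- \frac{9}{2}\right) = 18 - \frac{9 p}{2}$)
$o{\left(f,z \right)} = - \frac{7}{4}$ ($o{\left(f,z \right)} = 7 \left(- \frac{1}{4}\right) = - \frac{7}{4}$)
$19 + 156 \frac{r{\left(-3,-5 \right)} - 18}{-65 + o{\left(6,-1 \right)}} = 19 + 156 \frac{\left(18 - - \frac{27}{2}\right) - 18}{-65 - \frac{7}{4}} = 19 + 156 \frac{\left(18 + \frac{27}{2}\right) - 18}{- \frac{267}{4}} = 19 + 156 \left(\frac{63}{2} - 18\right) \left(- \frac{4}{267}\right) = 19 + 156 \cdot \frac{27}{2} \left(- \frac{4}{267}\right) = 19 + 156 \left(- \frac{18}{89}\right) = 19 - \frac{2808}{89} = - \frac{1117}{89}$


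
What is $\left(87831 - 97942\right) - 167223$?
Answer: $-177334$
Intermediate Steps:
$\left(87831 - 97942\right) - 167223 = -10111 - 167223 = -177334$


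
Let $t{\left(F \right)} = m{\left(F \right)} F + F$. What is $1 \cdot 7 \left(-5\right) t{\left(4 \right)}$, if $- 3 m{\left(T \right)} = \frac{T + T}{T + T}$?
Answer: $- \frac{280}{3} \approx -93.333$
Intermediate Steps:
$m{\left(T \right)} = - \frac{1}{3}$ ($m{\left(T \right)} = - \frac{\left(T + T\right) \frac{1}{T + T}}{3} = - \frac{2 T \frac{1}{2 T}}{3} = \left(- \frac{1}{3}\right) 1 = - \frac{1}{3}$)
$t{\left(F \right)} = \frac{2 F}{3}$ ($t{\left(F \right)} = - \frac{F}{3} + F = \frac{2 F}{3}$)
$1 \cdot 7 \left(-5\right) t{\left(4 \right)} = 1 \cdot 7 \left(-5\right) \frac{2}{3} \cdot 4 = 7 \left(-5\right) \frac{8}{3} = \left(-35\right) \frac{8}{3} = - \frac{280}{3}$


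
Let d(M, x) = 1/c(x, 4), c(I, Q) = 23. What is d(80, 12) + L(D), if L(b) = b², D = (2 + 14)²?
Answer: 1507329/23 ≈ 65536.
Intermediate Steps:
D = 256 (D = 16² = 256)
d(M, x) = 1/23
d(80, 12) + L(D) = 1/23 + 256² = 1/23 + 65536 = 1507329/23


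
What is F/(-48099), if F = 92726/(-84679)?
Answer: 92726/4072975221 ≈ 2.2766e-5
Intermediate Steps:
F = -92726/84679 (F = 92726*(-1/84679) = -92726/84679 ≈ -1.0950)
F/(-48099) = -92726/84679/(-48099) = -92726/84679*(-1/48099) = 92726/4072975221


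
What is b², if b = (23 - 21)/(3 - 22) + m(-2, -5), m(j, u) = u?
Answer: 9409/361 ≈ 26.064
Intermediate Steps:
b = -97/19 (b = (23 - 21)/(3 - 22) - 5 = 2/(-19) - 5 = 2*(-1/19) - 5 = -2/19 - 5 = -97/19 ≈ -5.1053)
b² = (-97/19)² = 9409/361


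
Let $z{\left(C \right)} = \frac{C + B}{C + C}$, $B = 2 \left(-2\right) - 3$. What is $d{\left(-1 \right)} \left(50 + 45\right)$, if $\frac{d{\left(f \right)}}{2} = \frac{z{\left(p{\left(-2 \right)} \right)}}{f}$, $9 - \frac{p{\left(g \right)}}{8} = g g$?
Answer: $- \frac{627}{8} \approx -78.375$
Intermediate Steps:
$B = -7$ ($B = -4 - 3 = -7$)
$p{\left(g \right)} = 72 - 8 g^{2}$ ($p{\left(g \right)} = 72 - 8 g g = 72 - 8 g^{2}$)
$z{\left(C \right)} = \frac{-7 + C}{2 C}$ ($z{\left(C \right)} = \frac{C - 7}{C + C} = \frac{-7 + C}{2 C}$)
$d{\left(f \right)} = \frac{33}{40 f}$ ($d{\left(f \right)} = 2 \frac{\frac{1}{2} \frac{1}{72 - 8 \left(-2\right)^{2}} \left(-7 + \left(72 - 8 \left(-2\right)^{2}\right)\right)}{f} = 2 \frac{\frac{1}{2} \frac{1}{72 - 32} \left(-7 + \left(72 - 32\right)\right)}{f} = 2 \frac{\frac{1}{2} \cdot \frac{1}{40} \left(-7 + 40\right)}{f} = 2 \frac{\frac{1}{2} \cdot \frac{1}{40} \cdot 33}{f} = 2 \frac{33}{80 f} = \frac{33}{40 f}$)
$d{\left(-1 \right)} \left(50 + 45\right) = \frac{33}{40 \left(-1\right)} \left(50 + 45\right) = \frac{33}{40} \left(-1\right) 95 = \left(- \frac{33}{40}\right) 95 = - \frac{627}{8}$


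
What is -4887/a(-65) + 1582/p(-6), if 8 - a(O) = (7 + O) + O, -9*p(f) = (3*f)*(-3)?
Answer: -118282/393 ≈ -300.97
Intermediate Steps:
p(f) = f (p(f) = -3*f*(-3)/9 = -(-1)*f = f)
a(O) = 1 - 2*O (a(O) = 8 - ((7 + O) + O) = 8 - (7 + 2*O) = 8 + (-7 - 2*O) = 1 - 2*O)
-4887/a(-65) + 1582/p(-6) = -4887/(1 - 2*(-65)) + 1582/(-6) = -4887/(1 + 130) + 1582*(-1/6) = -4887/131 - 791/3 = -118282/393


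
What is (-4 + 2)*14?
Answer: -28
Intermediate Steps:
(-4 + 2)*14 = -2*14 = -28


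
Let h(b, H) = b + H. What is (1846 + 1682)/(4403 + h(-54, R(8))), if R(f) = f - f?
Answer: 3528/4349 ≈ 0.81122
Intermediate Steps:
R(f) = 0
h(b, H) = H + b
(1846 + 1682)/(4403 + h(-54, R(8))) = (1846 + 1682)/(4403 + (0 - 54)) = 3528/(4403 - 54) = 3528/4349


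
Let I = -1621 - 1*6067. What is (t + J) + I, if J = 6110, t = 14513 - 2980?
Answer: 9955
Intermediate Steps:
t = 11533
I = -7688 (I = -1621 - 6067 = -7688)
(t + J) + I = (11533 + 6110) - 7688 = 17643 - 7688 = 9955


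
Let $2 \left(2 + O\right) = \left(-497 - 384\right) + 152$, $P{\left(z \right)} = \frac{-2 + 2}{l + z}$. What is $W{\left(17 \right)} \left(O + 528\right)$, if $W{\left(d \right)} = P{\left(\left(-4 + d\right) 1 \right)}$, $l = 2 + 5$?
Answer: $0$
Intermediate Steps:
$l = 7$
$P{\left(z \right)} = 0$ ($P{\left(z \right)} = \frac{-2 + 2}{7 + z} = \frac{0}{7 + z} = 0$)
$O = - \frac{733}{2}$ ($O = -2 + \frac{\left(-497 - 384\right) + 152}{2} = -2 + \frac{-881 + 152}{2} = -2 + \frac{1}{2} \left(-729\right) = -2 - \frac{729}{2} = - \frac{733}{2} \approx -366.5$)
$W{\left(d \right)} = 0$
$W{\left(17 \right)} \left(O + 528\right) = 0 \left(- \frac{733}{2} + 528\right) = 0 \cdot \frac{323}{2} = 0$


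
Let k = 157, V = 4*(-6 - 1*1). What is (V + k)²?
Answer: 16641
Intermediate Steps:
V = -28 (V = 4*(-6 - 1) = 4*(-7) = -28)
(V + k)² = (-28 + 157)² = 129² = 16641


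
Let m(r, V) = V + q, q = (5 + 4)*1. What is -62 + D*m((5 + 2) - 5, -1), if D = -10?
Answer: -142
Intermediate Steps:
q = 9 (q = 9*1 = 9)
m(r, V) = 9 + V (m(r, V) = V + 9 = 9 + V)
-62 + D*m((5 + 2) - 5, -1) = -62 - 10*(9 - 1) = -62 - 10*8 = -62 - 80 = -142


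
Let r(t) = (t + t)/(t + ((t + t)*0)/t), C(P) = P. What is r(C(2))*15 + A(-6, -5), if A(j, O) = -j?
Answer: 36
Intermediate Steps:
r(t) = 2 (r(t) = (2*t)/(t + ((2*t)*0)/t) = (2*t)/(t + 0/t) = (2*t)/(t + 0) = (2*t)/t = 2)
r(C(2))*15 + A(-6, -5) = 2*15 - 1*(-6) = 30 + 6 = 36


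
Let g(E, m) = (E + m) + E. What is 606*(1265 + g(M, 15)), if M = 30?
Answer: 812040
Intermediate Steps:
g(E, m) = m + 2*E
606*(1265 + g(M, 15)) = 606*(1265 + (15 + 2*30)) = 606*(1265 + (15 + 60)) = 606*(1265 + 75) = 606*1340 = 812040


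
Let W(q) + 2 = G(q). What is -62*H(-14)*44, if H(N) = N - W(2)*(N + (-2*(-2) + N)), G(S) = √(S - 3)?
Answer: 169136 - 65472*I ≈ 1.6914e+5 - 65472.0*I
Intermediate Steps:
G(S) = √(-3 + S)
W(q) = -2 + √(-3 + q)
H(N) = N - (-2 + I)*(4 + 2*N) (H(N) = N - (-2 + √(-3 + 2))*(N + (-2*(-2) + N)) = N - (-2 + √(-1))*(N + (4 + N)) = N - (-2 + I)*(4 + 2*N))
-62*H(-14)*44 = -62*(8 - 4*I - 14*(5 - 2*I))*44 = -62*(8 - 4*I + (-70 + 28*I))*44 = -62*(-62 + 24*I)*44 = (3844 - 1488*I)*44 = 169136 - 65472*I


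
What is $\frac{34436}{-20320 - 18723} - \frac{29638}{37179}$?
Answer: $- \frac{2437452478}{1451579697} \approx -1.6792$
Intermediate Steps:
$\frac{34436}{-20320 - 18723} - \frac{29638}{37179} = \frac{34436}{-39043} - \frac{29638}{37179} = 34436 \left(- \frac{1}{39043}\right) - \frac{29638}{37179} = - \frac{34436}{39043} - \frac{29638}{37179} = - \frac{2437452478}{1451579697}$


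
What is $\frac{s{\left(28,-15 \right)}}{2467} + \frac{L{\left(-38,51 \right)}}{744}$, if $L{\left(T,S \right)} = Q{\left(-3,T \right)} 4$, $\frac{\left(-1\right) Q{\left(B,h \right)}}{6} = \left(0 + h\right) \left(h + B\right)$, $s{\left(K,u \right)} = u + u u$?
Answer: $- \frac{3837076}{76477} \approx -50.173$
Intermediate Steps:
$s{\left(K,u \right)} = u + u^{2}$
$Q{\left(B,h \right)} = - 6 h \left(B + h\right)$ ($Q{\left(B,h \right)} = - 6 \left(0 + h\right) \left(h + B\right) = - 6 h \left(B + h\right)$)
$L{\left(T,S \right)} = - 24 T \left(-3 + T\right)$ ($L{\left(T,S \right)} = - 6 T \left(-3 + T\right) 4 = - 24 T \left(-3 + T\right)$)
$\frac{s{\left(28,-15 \right)}}{2467} + \frac{L{\left(-38,51 \right)}}{744} = \frac{\left(-15\right) \left(1 - 15\right)}{2467} + \frac{24 \left(-38\right) \left(3 - -38\right)}{744} = \left(-15\right) \left(-14\right) \frac{1}{2467} + 24 \left(-38\right) \left(3 + 38\right) \frac{1}{744} = 210 \cdot \frac{1}{2467} + 24 \left(-38\right) 41 \cdot \frac{1}{744} = \frac{210}{2467} - \frac{1558}{31} = - \frac{3837076}{76477}$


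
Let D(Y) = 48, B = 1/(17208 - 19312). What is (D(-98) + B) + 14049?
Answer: 29660087/2104 ≈ 14097.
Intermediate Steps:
B = -1/2104 (B = 1/(-2104) = -1/2104 ≈ -0.00047529)
(D(-98) + B) + 14049 = (48 - 1/2104) + 14049 = 100991/2104 + 14049 = 29660087/2104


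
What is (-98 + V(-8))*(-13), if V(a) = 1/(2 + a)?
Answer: 7657/6 ≈ 1276.2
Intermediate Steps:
(-98 + V(-8))*(-13) = (-98 + 1/(2 - 8))*(-13) = (-98 + 1/(-6))*(-13) = (-98 - 1/6)*(-13) = -589/6*(-13) = 7657/6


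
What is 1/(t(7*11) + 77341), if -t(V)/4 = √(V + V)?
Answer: 7031/543784347 + 4*√154/5981627817 ≈ 1.2938e-5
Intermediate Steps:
t(V) = -4*√2*√V (t(V) = -4*√(V + V) = -4*√2*√V)
1/(t(7*11) + 77341) = 1/(-4*√2*√(7*11) + 77341) = 1/(-4*√2*√77 + 77341) = 1/(-4*√154 + 77341) = 1/(77341 - 4*√154)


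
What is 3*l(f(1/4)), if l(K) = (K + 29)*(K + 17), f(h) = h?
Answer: 24219/16 ≈ 1513.7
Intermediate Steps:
l(K) = (17 + K)*(29 + K) (l(K) = (29 + K)*(17 + K) = (17 + K)*(29 + K))
3*l(f(1/4)) = 3*(493 + (1/4)² + 46/4) = 3*(493 + (¼)² + 46*(¼)) = 3*(493 + 1/16 + 23/2) = 3*(8073/16) = 24219/16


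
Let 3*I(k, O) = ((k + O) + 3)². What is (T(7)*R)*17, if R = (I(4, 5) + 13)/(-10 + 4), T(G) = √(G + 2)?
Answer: -1037/2 ≈ -518.50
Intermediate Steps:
I(k, O) = (3 + O + k)²/3 (I(k, O) = ((k + O) + 3)²/3 = ((O + k) + 3)²/3 = (3 + O + k)²/3)
T(G) = √(2 + G)
R = -61/6 (R = ((3 + 5 + 4)²/3 + 13)/(-10 + 4) = ((⅓)*12² + 13)/(-6) = ((⅓)*144 + 13)*(-⅙) = (48 + 13)*(-⅙) = 61*(-⅙) = -61/6 ≈ -10.167)
(T(7)*R)*17 = (√(2 + 7)*(-61/6))*17 = (√9*(-61/6))*17 = (3*(-61/6))*17 = -61/2*17 = -1037/2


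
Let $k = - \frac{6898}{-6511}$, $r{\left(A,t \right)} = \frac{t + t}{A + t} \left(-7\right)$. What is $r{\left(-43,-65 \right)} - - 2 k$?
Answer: $- \frac{2217521}{351594} \approx -6.3071$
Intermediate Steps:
$r{\left(A,t \right)} = - \frac{14 t}{A + t}$ ($r{\left(A,t \right)} = \frac{2 t}{A + t} \left(-7\right) = - \frac{14 t}{A + t}$)
$k = \frac{6898}{6511}$ ($k = \left(-6898\right) \left(- \frac{1}{6511}\right) = \frac{6898}{6511} \approx 1.0594$)
$r{\left(-43,-65 \right)} - - 2 k = \left(-14\right) \left(-65\right) \frac{1}{-43 - 65} - \left(-2\right) \frac{6898}{6511} = \left(-14\right) \left(-65\right) \frac{1}{-108} - - \frac{13796}{6511} = \left(-14\right) \left(-65\right) \left(- \frac{1}{108}\right) + \frac{13796}{6511} = - \frac{455}{54} + \frac{13796}{6511} = - \frac{2217521}{351594}$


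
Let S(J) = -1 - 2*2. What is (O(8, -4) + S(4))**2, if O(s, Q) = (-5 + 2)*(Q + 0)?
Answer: 49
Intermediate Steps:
S(J) = -5 (S(J) = -1 - 4 = -5)
O(s, Q) = -3*Q
(O(8, -4) + S(4))**2 = (-3*(-4) - 5)**2 = (12 - 5)**2 = 7**2 = 49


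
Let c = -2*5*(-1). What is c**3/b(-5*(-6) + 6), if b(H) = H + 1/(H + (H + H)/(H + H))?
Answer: 37000/1333 ≈ 27.757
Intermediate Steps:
c = 10 (c = -10*(-1) = 10)
b(H) = H + 1/(1 + H) (b(H) = H + 1/(H + (2*H)/((2*H))) = H + 1/(H + (2*H)*(1/(2*H))) = H + 1/(H + 1) = H + 1/(1 + H))
c**3/b(-5*(-6) + 6) = 10**3/(((1 + (-5*(-6) + 6) + (-5*(-6) + 6)**2)/(1 + (-5*(-6) + 6)))) = 1000/(((1 + (30 + 6) + (30 + 6)**2)/(1 + (30 + 6)))) = 1000/(((1 + 36 + 36**2)/(1 + 36))) = 1000/(((1 + 36 + 1296)/37)) = 1000/(((1/37)*1333)) = 1000/(1333/37) = 1000*(37/1333) = 37000/1333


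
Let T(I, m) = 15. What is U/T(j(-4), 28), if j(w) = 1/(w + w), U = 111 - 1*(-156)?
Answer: 89/5 ≈ 17.800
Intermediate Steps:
U = 267 (U = 111 + 156 = 267)
j(w) = 1/(2*w)
U/T(j(-4), 28) = 267/15 = 267*(1/15) = 89/5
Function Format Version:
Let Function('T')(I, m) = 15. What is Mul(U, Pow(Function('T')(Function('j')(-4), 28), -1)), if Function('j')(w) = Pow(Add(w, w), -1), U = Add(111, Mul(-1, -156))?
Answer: Rational(89, 5) ≈ 17.800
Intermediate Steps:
U = 267 (U = Add(111, 156) = 267)
Function('j')(w) = Mul(Rational(1, 2), Pow(w, -1)) (Function('j')(w) = Pow(Mul(2, w), -1) = Mul(Rational(1, 2), Pow(w, -1)))
Mul(U, Pow(Function('T')(Function('j')(-4), 28), -1)) = Mul(267, Pow(15, -1)) = Mul(267, Rational(1, 15)) = Rational(89, 5)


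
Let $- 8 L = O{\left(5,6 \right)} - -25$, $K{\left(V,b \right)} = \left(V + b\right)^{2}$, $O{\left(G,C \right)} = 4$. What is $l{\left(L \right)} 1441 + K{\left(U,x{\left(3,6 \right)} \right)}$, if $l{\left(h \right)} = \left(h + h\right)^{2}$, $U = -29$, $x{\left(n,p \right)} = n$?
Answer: $\frac{1222697}{16} \approx 76419.0$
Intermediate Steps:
$L = - \frac{29}{8}$ ($L = - \frac{4 - -25}{8} = - \frac{4 + 25}{8} = \left(- \frac{1}{8}\right) 29 = - \frac{29}{8} \approx -3.625$)
$l{\left(h \right)} = 4 h^{2}$ ($l{\left(h \right)} = \left(2 h\right)^{2} = 4 h^{2}$)
$l{\left(L \right)} 1441 + K{\left(U,x{\left(3,6 \right)} \right)} = 4 \left(- \frac{29}{8}\right)^{2} \cdot 1441 + \left(-29 + 3\right)^{2} = 4 \cdot \frac{841}{64} \cdot 1441 + \left(-26\right)^{2} = \frac{841}{16} \cdot 1441 + 676 = \frac{1211881}{16} + 676 = \frac{1222697}{16}$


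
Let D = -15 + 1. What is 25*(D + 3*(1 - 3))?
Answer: -500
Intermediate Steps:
D = -14
25*(D + 3*(1 - 3)) = 25*(-14 + 3*(1 - 3)) = 25*(-14 + 3*(-2)) = 25*(-14 - 6) = 25*(-20) = -500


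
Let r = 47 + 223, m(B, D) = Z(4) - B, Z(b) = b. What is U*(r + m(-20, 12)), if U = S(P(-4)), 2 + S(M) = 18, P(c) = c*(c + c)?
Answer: 4704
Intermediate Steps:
P(c) = 2*c² (P(c) = c*(2*c) = 2*c²)
S(M) = 16 (S(M) = -2 + 18 = 16)
m(B, D) = 4 - B
U = 16
r = 270
U*(r + m(-20, 12)) = 16*(270 + (4 - 1*(-20))) = 16*(270 + (4 + 20)) = 16*(270 + 24) = 16*294 = 4704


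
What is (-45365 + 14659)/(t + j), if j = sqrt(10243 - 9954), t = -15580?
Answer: 30706/15563 ≈ 1.9730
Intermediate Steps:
j = 17 (j = sqrt(289) = 17)
(-45365 + 14659)/(t + j) = (-45365 + 14659)/(-15580 + 17) = -30706/(-15563) = -30706*(-1/15563) = 30706/15563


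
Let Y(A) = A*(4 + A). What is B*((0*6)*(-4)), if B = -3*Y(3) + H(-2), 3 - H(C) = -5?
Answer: 0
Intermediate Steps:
H(C) = 8 (H(C) = 3 - 1*(-5) = 3 + 5 = 8)
B = -55 (B = -9*(4 + 3) + 8 = -9*7 + 8 = -3*21 + 8 = -63 + 8 = -55)
B*((0*6)*(-4)) = -55*0*6*(-4) = -0*(-4) = -55*0 = 0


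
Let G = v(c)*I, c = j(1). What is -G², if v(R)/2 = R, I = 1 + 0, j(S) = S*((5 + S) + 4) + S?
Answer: -484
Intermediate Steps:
j(S) = S + S*(9 + S) (j(S) = S*(9 + S) + S = S + S*(9 + S))
c = 11 (c = 1*(10 + 1) = 1*11 = 11)
I = 1
v(R) = 2*R
G = 22 (G = (2*11)*1 = 22*1 = 22)
-G² = -1*22² = -1*484 = -484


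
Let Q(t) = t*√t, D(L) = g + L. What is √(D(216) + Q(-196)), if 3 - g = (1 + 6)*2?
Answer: √(205 - 2744*I) ≈ 38.449 - 35.684*I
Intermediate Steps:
g = -11 (g = 3 - (1 + 6)*2 = 3 - 7*2 = 3 - 1*14 = 3 - 14 = -11)
D(L) = -11 + L
Q(t) = t^(3/2)
√(D(216) + Q(-196)) = √((-11 + 216) + (-196)^(3/2)) = √(205 - 2744*I)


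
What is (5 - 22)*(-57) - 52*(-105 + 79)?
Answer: 2321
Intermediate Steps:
(5 - 22)*(-57) - 52*(-105 + 79) = -17*(-57) - 52*(-26) = 969 - 1*(-1352) = 969 + 1352 = 2321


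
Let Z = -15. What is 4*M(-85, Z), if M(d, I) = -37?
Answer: -148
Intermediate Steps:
4*M(-85, Z) = 4*(-37) = -148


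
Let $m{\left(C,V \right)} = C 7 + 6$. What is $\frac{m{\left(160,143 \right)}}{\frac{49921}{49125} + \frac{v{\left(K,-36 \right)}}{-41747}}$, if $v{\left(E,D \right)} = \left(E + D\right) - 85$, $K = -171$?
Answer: $\frac{2309224868250}{2098396487} \approx 1100.5$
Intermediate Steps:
$m{\left(C,V \right)} = 6 + 7 C$ ($m{\left(C,V \right)} = 7 C + 6 = 6 + 7 C$)
$v{\left(E,D \right)} = -85 + D + E$ ($v{\left(E,D \right)} = \left(D + E\right) - 85 = -85 + D + E$)
$\frac{m{\left(160,143 \right)}}{\frac{49921}{49125} + \frac{v{\left(K,-36 \right)}}{-41747}} = \frac{6 + 7 \cdot 160}{\frac{49921}{49125} + \frac{-85 - 36 - 171}{-41747}} = \frac{6 + 1120}{49921 \cdot \frac{1}{49125} - - \frac{292}{41747}} = \frac{1126}{\frac{49921}{49125} + \frac{292}{41747}} = \frac{1126}{\frac{2098396487}{2050821375}} = 1126 \cdot \frac{2050821375}{2098396487} = \frac{2309224868250}{2098396487}$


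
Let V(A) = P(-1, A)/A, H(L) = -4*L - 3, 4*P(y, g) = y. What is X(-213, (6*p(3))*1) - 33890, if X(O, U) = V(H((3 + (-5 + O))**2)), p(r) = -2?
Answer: -25065450679/739612 ≈ -33890.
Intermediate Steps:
P(y, g) = y/4
H(L) = -3 - 4*L
V(A) = -1/(4*A) (V(A) = ((1/4)*(-1))/A = -1/(4*A))
X(O, U) = -1/(4*(-3 - 4*(-2 + O)**2)) (X(O, U) = -1/(4*(-3 - 4*(3 + (-5 + O))**2)) = -1/(4*(-3 - 4*(-2 + O)**2)))
X(-213, (6*p(3))*1) - 33890 = 1/(4*(3 + 4*(-2 - 213)**2)) - 33890 = 1/(4*(3 + 4*(-215)**2)) - 33890 = 1/(4*(3 + 4*46225)) - 33890 = 1/(4*(3 + 184900)) - 33890 = (1/4)/184903 - 33890 = (1/4)*(1/184903) - 33890 = 1/739612 - 33890 = -25065450679/739612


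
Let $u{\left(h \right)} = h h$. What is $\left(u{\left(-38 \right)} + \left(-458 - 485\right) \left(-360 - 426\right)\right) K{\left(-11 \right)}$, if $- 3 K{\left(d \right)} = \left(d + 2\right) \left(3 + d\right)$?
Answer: $-17823408$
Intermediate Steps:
$u{\left(h \right)} = h^{2}$
$K{\left(d \right)} = - \frac{\left(2 + d\right) \left(3 + d\right)}{3}$ ($K{\left(d \right)} = - \frac{\left(d + 2\right) \left(3 + d\right)}{3} = - \frac{\left(2 + d\right) \left(3 + d\right)}{3}$)
$\left(u{\left(-38 \right)} + \left(-458 - 485\right) \left(-360 - 426\right)\right) K{\left(-11 \right)} = \left(\left(-38\right)^{2} + \left(-458 - 485\right) \left(-360 - 426\right)\right) \left(-2 - - \frac{55}{3} - \frac{\left(-11\right)^{2}}{3}\right) = \left(1444 - -741198\right) \left(-2 + \frac{55}{3} - \frac{121}{3}\right) = \left(1444 + 741198\right) \left(-2 + \frac{55}{3} - \frac{121}{3}\right) = 742642 \left(-24\right) = -17823408$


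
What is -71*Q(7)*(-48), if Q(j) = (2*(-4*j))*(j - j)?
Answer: 0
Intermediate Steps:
Q(j) = 0 (Q(j) = -8*j*0 = 0)
-71*Q(7)*(-48) = -71*0*(-48) = 0*(-48) = 0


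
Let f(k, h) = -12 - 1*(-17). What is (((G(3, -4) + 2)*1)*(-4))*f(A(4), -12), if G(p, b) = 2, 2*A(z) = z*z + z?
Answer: -80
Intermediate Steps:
A(z) = z/2 + z²/2 (A(z) = (z*z + z)/2 = (z² + z)/2 = (z + z²)/2 = z/2 + z²/2)
f(k, h) = 5 (f(k, h) = -12 + 17 = 5)
(((G(3, -4) + 2)*1)*(-4))*f(A(4), -12) = (((2 + 2)*1)*(-4))*5 = ((4*1)*(-4))*5 = (4*(-4))*5 = -16*5 = -80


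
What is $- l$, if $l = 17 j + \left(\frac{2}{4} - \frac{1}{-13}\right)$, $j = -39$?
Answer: $\frac{17223}{26} \approx 662.42$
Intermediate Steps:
$l = - \frac{17223}{26}$ ($l = 17 \left(-39\right) + \left(\frac{2}{4} - \frac{1}{-13}\right) = -663 + \left(2 \cdot \frac{1}{4} - - \frac{1}{13}\right) = -663 + \left(\frac{1}{2} + \frac{1}{13}\right) = -663 + \frac{15}{26} = - \frac{17223}{26} \approx -662.42$)
$- l = \left(-1\right) \left(- \frac{17223}{26}\right) = \frac{17223}{26}$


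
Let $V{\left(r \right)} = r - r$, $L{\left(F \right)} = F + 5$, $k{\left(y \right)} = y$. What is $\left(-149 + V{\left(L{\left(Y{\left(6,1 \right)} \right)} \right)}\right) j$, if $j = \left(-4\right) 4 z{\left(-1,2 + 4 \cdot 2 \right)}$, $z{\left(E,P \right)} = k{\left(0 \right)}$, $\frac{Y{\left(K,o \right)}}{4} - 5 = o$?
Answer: $0$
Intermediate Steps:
$Y{\left(K,o \right)} = 20 + 4 o$
$L{\left(F \right)} = 5 + F$
$V{\left(r \right)} = 0$
$z{\left(E,P \right)} = 0$
$j = 0$ ($j = \left(-4\right) 4 \cdot 0 = \left(-16\right) 0 = 0$)
$\left(-149 + V{\left(L{\left(Y{\left(6,1 \right)} \right)} \right)}\right) j = \left(-149 + 0\right) 0 = \left(-149\right) 0 = 0$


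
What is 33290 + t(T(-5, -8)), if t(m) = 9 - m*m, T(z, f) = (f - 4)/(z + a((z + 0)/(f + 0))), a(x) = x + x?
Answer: 832219/25 ≈ 33289.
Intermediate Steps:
a(x) = 2*x
T(z, f) = (-4 + f)/(z + 2*z/f) (T(z, f) = (f - 4)/(z + 2*((z + 0)/(f + 0))) = (-4 + f)/(z + 2*(z/f)) = (-4 + f)/(z + 2*z/f))
t(m) = 9 - m²
33290 + t(T(-5, -8)) = 33290 + (9 - (-8*(-4 - 8)/(-5*(2 - 8)))²) = 33290 + (9 - (-8*(-⅕)*(-12)/(-6))²) = 33290 + (9 - (-8*(-⅕)*(-⅙)*(-12))²) = 33290 + (9 - (16/5)²) = 33290 + (9 - 1*256/25) = 33290 + (9 - 256/25) = 33290 - 31/25 = 832219/25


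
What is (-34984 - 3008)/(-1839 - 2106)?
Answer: 12664/1315 ≈ 9.6304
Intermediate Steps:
(-34984 - 3008)/(-1839 - 2106) = -37992/(-3945) = -37992*(-1/3945) = 12664/1315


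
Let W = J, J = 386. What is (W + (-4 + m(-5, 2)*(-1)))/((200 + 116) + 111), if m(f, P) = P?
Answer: 380/427 ≈ 0.88993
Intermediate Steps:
W = 386
(W + (-4 + m(-5, 2)*(-1)))/((200 + 116) + 111) = (386 + (-4 + 2*(-1)))/((200 + 116) + 111) = (386 + (-4 - 2))/(316 + 111) = (386 - 6)/427 = 380*(1/427) = 380/427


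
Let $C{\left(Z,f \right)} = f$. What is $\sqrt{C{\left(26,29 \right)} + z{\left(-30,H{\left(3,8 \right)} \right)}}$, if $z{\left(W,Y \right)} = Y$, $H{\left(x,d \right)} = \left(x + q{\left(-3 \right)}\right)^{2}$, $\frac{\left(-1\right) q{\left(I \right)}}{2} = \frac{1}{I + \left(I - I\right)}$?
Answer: $\frac{\sqrt{382}}{3} \approx 6.5149$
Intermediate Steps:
$q{\left(I \right)} = - \frac{2}{I}$ ($q{\left(I \right)} = - \frac{2}{I + \left(I - I\right)} = - \frac{2}{I + 0} = - \frac{2}{I}$)
$H{\left(x,d \right)} = \left(\frac{2}{3} + x\right)^{2}$ ($H{\left(x,d \right)} = \left(x - \frac{2}{-3}\right)^{2} = \left(x - - \frac{2}{3}\right)^{2} = \left(x + \frac{2}{3}\right)^{2} = \left(\frac{2}{3} + x\right)^{2}$)
$\sqrt{C{\left(26,29 \right)} + z{\left(-30,H{\left(3,8 \right)} \right)}} = \sqrt{29 + \frac{\left(2 + 3 \cdot 3\right)^{2}}{9}} = \sqrt{29 + \frac{\left(2 + 9\right)^{2}}{9}} = \sqrt{29 + \frac{11^{2}}{9}} = \sqrt{29 + \frac{1}{9} \cdot 121} = \sqrt{29 + \frac{121}{9}} = \sqrt{\frac{382}{9}} = \frac{\sqrt{382}}{3}$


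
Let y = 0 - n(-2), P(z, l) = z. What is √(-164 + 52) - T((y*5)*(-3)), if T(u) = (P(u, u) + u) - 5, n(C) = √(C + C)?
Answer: 5 - 60*I + 4*I*√7 ≈ 5.0 - 49.417*I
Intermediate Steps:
n(C) = √2*√C (n(C) = √(2*C) = √2*√C)
y = -2*I (y = 0 - √2*√(-2) = 0 - √2*I*√2 = 0 - 2*I = -2*I ≈ -2.0*I)
T(u) = -5 + 2*u (T(u) = (u + u) - 5 = 2*u - 5 = -5 + 2*u)
√(-164 + 52) - T((y*5)*(-3)) = √(-164 + 52) - (-5 + 2*((-2*I*5)*(-3))) = √(-112) - (-5 + 2*(-10*I*(-3))) = 4*I*√7 - (-5 + 2*(30*I)) = 4*I*√7 - (-5 + 60*I) = 4*I*√7 + (5 - 60*I) = 5 - 60*I + 4*I*√7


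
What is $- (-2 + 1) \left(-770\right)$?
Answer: $-770$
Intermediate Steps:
$- (-2 + 1) \left(-770\right) = \left(-1\right) \left(-1\right) \left(-770\right) = 1 \left(-770\right) = -770$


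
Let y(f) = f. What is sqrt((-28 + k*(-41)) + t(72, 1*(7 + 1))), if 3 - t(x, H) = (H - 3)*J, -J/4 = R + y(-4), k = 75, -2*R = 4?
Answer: 2*I*sqrt(805) ≈ 56.745*I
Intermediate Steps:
R = -2 (R = -1/2*4 = -2)
J = 24 (J = -4*(-2 - 4) = -4*(-6) = 24)
t(x, H) = 75 - 24*H (t(x, H) = 3 - (H - 3)*24 = 3 - (-3 + H)*24 = 3 - (-72 + 24*H) = 3 + (72 - 24*H) = 75 - 24*H)
sqrt((-28 + k*(-41)) + t(72, 1*(7 + 1))) = sqrt((-28 + 75*(-41)) + (75 - 24*(7 + 1))) = sqrt((-28 - 3075) + (75 - 24*8)) = sqrt(-3103 + (75 - 24*8)) = sqrt(-3103 + (75 - 192)) = sqrt(-3103 - 117) = sqrt(-3220) = 2*I*sqrt(805)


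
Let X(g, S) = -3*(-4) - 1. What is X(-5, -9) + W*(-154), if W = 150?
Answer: -23089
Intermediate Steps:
X(g, S) = 11 (X(g, S) = 12 - 1 = 11)
X(-5, -9) + W*(-154) = 11 + 150*(-154) = 11 - 23100 = -23089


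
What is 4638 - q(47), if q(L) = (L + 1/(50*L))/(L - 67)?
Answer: 218096451/47000 ≈ 4640.4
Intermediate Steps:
q(L) = (L + 1/(50*L))/(-67 + L)
4638 - q(47) = 4638 - (1/50 + 47²)/(47*(-67 + 47)) = 4638 - (1/50 + 2209)/(47*(-20)) = 4638 - (-1)*110451/(47*20*50) = 4638 - 1*(-110451/47000) = 4638 + 110451/47000 = 218096451/47000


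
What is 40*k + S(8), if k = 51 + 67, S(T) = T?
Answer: 4728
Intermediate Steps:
k = 118
40*k + S(8) = 40*118 + 8 = 4720 + 8 = 4728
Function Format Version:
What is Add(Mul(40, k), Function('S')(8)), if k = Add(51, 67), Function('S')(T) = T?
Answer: 4728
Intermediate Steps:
k = 118
Add(Mul(40, k), Function('S')(8)) = Add(Mul(40, 118), 8) = Add(4720, 8) = 4728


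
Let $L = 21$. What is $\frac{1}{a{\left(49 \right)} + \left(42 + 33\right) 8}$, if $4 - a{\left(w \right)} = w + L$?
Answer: $\frac{1}{534} \approx 0.0018727$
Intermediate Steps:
$a{\left(w \right)} = -17 - w$ ($a{\left(w \right)} = 4 - \left(w + 21\right) = 4 - \left(21 + w\right) = -17 - w$)
$\frac{1}{a{\left(49 \right)} + \left(42 + 33\right) 8} = \frac{1}{\left(-17 - 49\right) + \left(42 + 33\right) 8} = \frac{1}{\left(-17 - 49\right) + 75 \cdot 8} = \frac{1}{-66 + 600} = \frac{1}{534}$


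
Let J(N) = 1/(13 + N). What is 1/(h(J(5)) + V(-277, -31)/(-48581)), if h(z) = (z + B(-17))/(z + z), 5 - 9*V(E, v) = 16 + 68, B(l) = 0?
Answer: 874458/437387 ≈ 1.9993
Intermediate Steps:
V(E, v) = -79/9 (V(E, v) = 5/9 - (16 + 68)/9 = 5/9 - 1/9*84 = 5/9 - 28/3 = -79/9)
h(z) = 1/2 (h(z) = (z + 0)/(z + z) = z/((2*z)) = z*(1/(2*z)) = 1/2)
1/(h(J(5)) + V(-277, -31)/(-48581)) = 1/(1/2 - 79/9/(-48581)) = 1/(1/2 - 79/9*(-1/48581)) = 1/(1/2 + 79/437229) = 1/(437387/874458) = 874458/437387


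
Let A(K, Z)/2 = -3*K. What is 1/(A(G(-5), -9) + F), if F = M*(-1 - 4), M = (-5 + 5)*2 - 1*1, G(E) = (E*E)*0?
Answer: ⅕ ≈ 0.20000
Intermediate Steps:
G(E) = 0 (G(E) = E²*0 = 0)
A(K, Z) = -6*K (A(K, Z) = 2*(-3*K) = -6*K)
M = -1 (M = 0*2 - 1 = 0 - 1 = -1)
F = 5 (F = -(-1 - 4) = -1*(-5) = 5)
1/(A(G(-5), -9) + F) = 1/(-6*0 + 5) = 1/(0 + 5) = 1/5 = ⅕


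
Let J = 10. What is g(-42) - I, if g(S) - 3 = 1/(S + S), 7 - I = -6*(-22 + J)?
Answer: 5711/84 ≈ 67.988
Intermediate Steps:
I = -65 (I = 7 - (-6)*(-22 + 10) = 7 - (-6)*(-12) = 7 - 1*72 = 7 - 72 = -65)
g(S) = 3 + 1/(2*S) (g(S) = 3 + 1/(S + S) = 3 + 1/(2*S))
g(-42) - I = (3 + (½)/(-42)) - 1*(-65) = (3 + (½)*(-1/42)) + 65 = (3 - 1/84) + 65 = 251/84 + 65 = 5711/84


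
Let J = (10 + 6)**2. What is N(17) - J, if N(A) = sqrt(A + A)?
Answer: -256 + sqrt(34) ≈ -250.17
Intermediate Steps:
J = 256 (J = 16**2 = 256)
N(A) = sqrt(2)*sqrt(A) (N(A) = sqrt(2*A) = sqrt(2)*sqrt(A))
N(17) - J = sqrt(2)*sqrt(17) - 1*256 = sqrt(34) - 256 = -256 + sqrt(34)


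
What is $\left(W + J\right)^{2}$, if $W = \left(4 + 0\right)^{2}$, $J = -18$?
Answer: $4$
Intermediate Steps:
$W = 16$ ($W = 4^{2} = 16$)
$\left(W + J\right)^{2} = \left(16 - 18\right)^{2} = \left(-2\right)^{2} = 4$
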